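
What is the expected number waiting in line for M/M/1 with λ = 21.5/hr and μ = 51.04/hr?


ρ = 21.5/51.04 = 0.4212
Lq = ρ²/(1−ρ) = 0.1774/0.5788 = 0.3066

Final: 0.3066


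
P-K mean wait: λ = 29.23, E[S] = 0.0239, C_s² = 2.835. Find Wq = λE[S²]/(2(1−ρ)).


ρ = λ·E[S] = 29.23·0.0239 = 0.6986
E[S²] = E[S]²(1+C_s²) = 0.0239²·(1+2.835) = 0.002191
Wq = λ·E[S²]/(2(1−ρ)) = 29.23·0.002191/(2·0.3014) = 0.10622 hr

Final: 0.10622 hr


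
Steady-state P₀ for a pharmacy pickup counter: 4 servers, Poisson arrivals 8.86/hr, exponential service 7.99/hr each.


a = λ/μ = 8.86/7.99 = 1.1089; ρ = a/c = 0.2772
Σ_{k=0}^{3} a^k/k! (terms k=0..3) = 1.00000 + 1.10889 + 0.61481 + 0.22725 = 2.95095
Tail: a^4/(4!(1−ρ)) = 1.51199/(24·0.7228) = 0.08716
P₀ = 1/(2.95095 + 0.08716) = 1/3.03812 = 0.329151

Final: 0.329151


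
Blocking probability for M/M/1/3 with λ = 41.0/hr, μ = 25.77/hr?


ρ = λ/μ = 41.0/25.77 = 1.5910
P_K = (1−ρ)ρ^K/(1−ρ^(K+1)) = (-0.5910·4.027247)/(1 − 6.407340)
= -2.380092/-5.407340 = 0.440160

Final: 0.440160


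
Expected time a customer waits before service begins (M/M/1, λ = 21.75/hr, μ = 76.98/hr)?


ρ = 21.75/76.98 = 0.2825
Wq = ρ/(μ−λ) = 0.2825/(76.98 − 21.75) = 0.2825/55.23 = 0.005116 hr

Final: 0.005116 hr


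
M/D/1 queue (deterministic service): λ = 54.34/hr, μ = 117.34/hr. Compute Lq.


ρ = 54.34/117.34 = 0.4631
M/D/1: Lq = ρ²/(2(1−ρ)) = 0.2145/(2·0.5369) = 0.19972

Final: 0.19972


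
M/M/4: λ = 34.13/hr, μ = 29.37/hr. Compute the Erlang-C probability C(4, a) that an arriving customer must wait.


a = λ/μ = 1.1621; ρ = a/4 = 0.2905
P₀ = 0.311923 (from M/M/c formula)
C(c,a) = [a^c/(c!(1−ρ))]·P₀ = [1.82360/(24·0.7095)]·0.311923
= 0.10710·0.311923 = 0.033406

Final: 0.033406


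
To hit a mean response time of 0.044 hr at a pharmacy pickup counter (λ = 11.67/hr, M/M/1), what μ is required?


W = 1/(μ−λ) ⇒ μ − λ = 1/W = 1/0.044 = 22.7273
μ = λ + 1/W = 11.67 + 22.7273 = 34.3973 per hr

Final: 34.3973 /hr


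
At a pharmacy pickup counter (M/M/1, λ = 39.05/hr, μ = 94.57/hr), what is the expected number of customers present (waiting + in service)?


ρ = λ/μ = 39.05/94.57 = 0.4129
L = ρ/(1−ρ) = 0.4129/(1 − 0.4129) = 0.4129/0.5871 = 0.7034

Final: 0.7034


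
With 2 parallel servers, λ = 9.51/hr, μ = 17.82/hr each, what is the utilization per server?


ρ = λ/(cμ) = 9.51/(2·17.82) = 9.51/35.64 = 0.2668

Final: 0.2668


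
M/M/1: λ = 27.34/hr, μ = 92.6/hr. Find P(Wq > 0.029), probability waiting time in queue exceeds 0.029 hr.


ρ = 27.34/92.6 = 0.2952
P(Wq > t) = ρ·e^{−(μ−λ)t} = 0.2952·e^{−1.8925}
= 0.2952·0.150689 = 0.044491

Final: 0.044491


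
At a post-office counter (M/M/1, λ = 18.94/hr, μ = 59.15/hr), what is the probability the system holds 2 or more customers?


ρ = 18.94/59.15 = 0.3202
P(N ≥ n) = ρ^n = 0.3202^2 = 0.102530

Final: 0.102530


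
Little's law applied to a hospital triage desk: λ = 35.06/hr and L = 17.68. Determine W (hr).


W = L/λ = 17.68/35.06 = 0.5043 hr

Final: 0.5043 hr


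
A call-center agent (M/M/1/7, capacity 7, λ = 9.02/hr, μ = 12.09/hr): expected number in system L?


ρ = 9.02/12.09 = 0.7461
L = ρ[1 − (K+1)ρ^K + Kρ^(K+1)] / [(1−ρ)(1−ρ^(K+1))]
Numerator: 0.7461·(1 − 8·0.128665 + 7·0.095994) = 0.479449
Denominator: (0.2539)·(0.904006) = 0.229553
L = 0.479449/0.229553 = 2.0886

Final: 2.0886


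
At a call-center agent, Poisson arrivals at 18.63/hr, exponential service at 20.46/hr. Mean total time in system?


W = 1/(μ−λ) = 1/(20.46 − 18.63) = 1/1.83 = 0.5464 hr

Final: 0.5464 hr


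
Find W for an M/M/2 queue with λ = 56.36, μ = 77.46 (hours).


a = 0.7276; ρ = 0.3638; P₀ = 0.466490
Lq = P₀·a^c·ρ/(c!(1−ρ)²) = 0.11099
Wq = Lq/λ = 0.11099/56.36 = 0.001969 hr
W = Wq + 1/μ = 0.001969 + 0.01291 = 0.01488 hr

Final: 0.01488 hr


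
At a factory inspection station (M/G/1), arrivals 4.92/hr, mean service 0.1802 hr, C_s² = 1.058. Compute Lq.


ρ = λ·E[S] = 4.92·0.1802 = 0.8866
Lq = ρ²(1+C_s²)/(2(1−ρ)) = 0.7860·(1+1.058)/(2·0.1134)
= 0.7860·2.0580/0.2268 = 7.13150

Final: 7.13150


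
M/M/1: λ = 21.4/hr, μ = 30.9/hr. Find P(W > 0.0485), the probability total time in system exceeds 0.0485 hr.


W ~ Exponential(μ−λ) for M/M/1.
μ − λ = 30.9 − 21.4 = 9.5000
P(W > t) = e^{−(μ−λ)t} = e^{−0.4607} = 0.630810

Final: 0.630810


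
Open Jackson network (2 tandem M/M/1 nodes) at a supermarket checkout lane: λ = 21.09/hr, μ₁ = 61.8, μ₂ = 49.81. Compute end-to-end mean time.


Each node sees arrival rate λ = 21.09/hr (tandem ⇒ throughput preserved).
W₁ = 1/(μ₁−λ) = 1/(61.8−21.09) = 0.02456 hr
W₂ = 1/(μ₂−λ) = 1/(49.81−21.09) = 0.03482 hr
W_total = W₁ + W₂ = 0.02456 + 0.03482 = 0.05938 hr

Final: 0.05938 hr


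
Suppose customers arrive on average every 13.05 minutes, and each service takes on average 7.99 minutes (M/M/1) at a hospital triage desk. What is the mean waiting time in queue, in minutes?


λ = 60/13.05 = 4.5977 /hr
μ = 60/7.99 = 7.5094 /hr
ρ = λ/μ = 4.5977/7.5094 = 0.6123
Wq = ρ/(μ−λ) = 0.6123/(7.5094−4.5977) = 0.21028 hr
In minutes: 0.21028·60 = 12.617 min

Final: 12.617 min


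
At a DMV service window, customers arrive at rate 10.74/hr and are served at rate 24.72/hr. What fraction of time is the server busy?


ρ = λ/μ = 10.74/24.72 = 0.4345

Final: 0.4345


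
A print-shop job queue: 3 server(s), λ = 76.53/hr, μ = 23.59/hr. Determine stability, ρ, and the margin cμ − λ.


Total capacity cμ = 3·23.59 = 70.77/hr
ρ = λ/(cμ) = 76.53/70.77 = 1.0814
Stable ⇔ ρ < 1: NO
Spare capacity = cμ − λ = 70.77 − 76.53 = -5.76/hr

Final: ρ = 1.0814; unstable; margin = -5.76/hr


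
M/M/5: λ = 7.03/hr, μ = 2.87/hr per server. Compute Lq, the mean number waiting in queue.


a = λ/μ = 2.4495; ρ = a/5 = 0.4899
P₀ = 0.084464
Lq = P₀·a^c·ρ / (c!·(1−ρ)²) = 0.084464·88.17940·0.4899/(120·0.26021)
= 0.11685

Final: 0.11685


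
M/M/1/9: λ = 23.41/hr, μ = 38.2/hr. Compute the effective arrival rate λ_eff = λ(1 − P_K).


ρ = 0.6128; P_K = (1−ρ)ρ^9/(1−ρ^10) = 0.004756
λ_eff = λ(1 − P_K) = 23.41·(1 − 0.004756) = 23.41·0.995244 = 23.2987 /hr

Final: 23.2987 /hr


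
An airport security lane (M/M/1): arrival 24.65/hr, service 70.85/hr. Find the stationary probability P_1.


ρ = 24.65/70.85 = 0.3479
P_n = (1−ρ)·ρ^n = (1 − 0.3479)·0.3479^1 = 0.6521·0.347918 = 0.226871

Final: 0.226871


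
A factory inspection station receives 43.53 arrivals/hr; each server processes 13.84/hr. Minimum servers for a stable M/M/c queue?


Stability requires cμ > λ ⇔ c > λ/μ.
λ/μ = 43.53/13.84 = 3.1452
Minimum integer c = ⌊3.1452⌋ + 1 = 4
Check: 4·13.84 = 55.36 > 43.53, while 3·13.84 = 41.52 ≤ 43.53

Final: 4 servers


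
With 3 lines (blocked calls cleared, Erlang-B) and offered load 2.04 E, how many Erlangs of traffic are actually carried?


B(3,2.04) = 0.216493 (Erlang-B)
Carried load = a(1 − B) = 2.04·(1 − 0.216493) = 2.04·0.783507 = 1.5984 E

Final: 1.5984 Erlangs


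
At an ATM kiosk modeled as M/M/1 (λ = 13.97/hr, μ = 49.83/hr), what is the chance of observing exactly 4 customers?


ρ = 13.97/49.83 = 0.2804
P_n = (1−ρ)·ρ^n = (1 − 0.2804)·0.2804^4 = 0.7196·0.006178 = 0.004446

Final: 0.004446


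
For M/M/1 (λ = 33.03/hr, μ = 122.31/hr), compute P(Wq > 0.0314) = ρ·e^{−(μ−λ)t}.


ρ = 33.03/122.31 = 0.2701
P(Wq > t) = ρ·e^{−(μ−λ)t} = 0.2701·e^{−2.8034}
= 0.2701·0.060604 = 0.016366

Final: 0.016366


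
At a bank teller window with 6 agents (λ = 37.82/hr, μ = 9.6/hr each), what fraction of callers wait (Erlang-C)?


a = λ/μ = 3.9396; ρ = a/6 = 0.6566
P₀ = 0.017871 (from M/M/c formula)
C(c,a) = [a^c/(c!(1−ρ))]·P₀ = [3738.53757/(720·0.3434)]·0.017871
= 15.12048·0.017871 = 0.270223

Final: 0.270223


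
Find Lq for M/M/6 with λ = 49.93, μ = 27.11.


a = λ/μ = 1.8418; ρ = a/6 = 0.3070
P₀ = 0.158397
Lq = P₀·a^c·ρ / (c!·(1−ρ)²) = 0.158397·39.02944·0.3070/(720·0.48031)
= 0.005487

Final: 0.005487


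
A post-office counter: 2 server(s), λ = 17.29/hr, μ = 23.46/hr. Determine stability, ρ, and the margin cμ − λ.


Total capacity cμ = 2·23.46 = 46.92/hr
ρ = λ/(cμ) = 17.29/46.92 = 0.3685
Stable ⇔ ρ < 1: YES
Spare capacity = cμ − λ = 46.92 − 17.29 = 29.63/hr

Final: ρ = 0.3685; stable; margin = 29.63/hr


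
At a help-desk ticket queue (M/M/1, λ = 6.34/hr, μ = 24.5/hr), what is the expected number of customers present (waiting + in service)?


ρ = λ/μ = 6.34/24.5 = 0.2588
L = ρ/(1−ρ) = 0.2588/(1 − 0.2588) = 0.2588/0.7412 = 0.3491

Final: 0.3491


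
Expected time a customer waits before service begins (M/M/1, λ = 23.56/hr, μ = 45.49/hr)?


ρ = 23.56/45.49 = 0.5179
Wq = ρ/(μ−λ) = 0.5179/(45.49 − 23.56) = 0.5179/21.93 = 0.02362 hr

Final: 0.02362 hr


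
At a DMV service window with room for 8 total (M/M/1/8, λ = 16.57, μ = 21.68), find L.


ρ = 16.57/21.68 = 0.7643
L = ρ[1 − (K+1)ρ^K + Kρ^(K+1)] / [(1−ρ)(1−ρ^(K+1))]
Numerator: 0.7643·(1 − 9·0.116441 + 8·0.088996) = 0.507492
Denominator: (0.2357)·(0.911004) = 0.214725
L = 0.507492/0.214725 = 2.3635

Final: 2.3635


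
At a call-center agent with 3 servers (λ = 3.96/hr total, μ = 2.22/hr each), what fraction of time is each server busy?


ρ = λ/(cμ) = 3.96/(3·2.22) = 3.96/6.66 = 0.5946

Final: 0.5946


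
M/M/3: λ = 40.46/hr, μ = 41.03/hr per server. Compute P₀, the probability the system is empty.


a = λ/μ = 40.46/41.03 = 0.9861; ρ = a/c = 0.3287
Σ_{k=0}^{2} a^k/k! (terms k=0..2) = 1.00000 + 0.98611 + 0.48620 = 2.47231
Tail: a^3/(3!(1−ρ)) = 0.95890/(6·0.6713) = 0.23807
P₀ = 1/(2.47231 + 0.23807) = 1/2.71038 = 0.368952

Final: 0.368952


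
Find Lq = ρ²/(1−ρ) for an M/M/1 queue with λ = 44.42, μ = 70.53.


ρ = 44.42/70.53 = 0.6298
Lq = ρ²/(1−ρ) = 0.3967/0.3702 = 1.0715

Final: 1.0715


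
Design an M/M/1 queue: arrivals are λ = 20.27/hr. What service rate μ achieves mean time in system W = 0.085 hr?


W = 1/(μ−λ) ⇒ μ − λ = 1/W = 1/0.085 = 11.7647
μ = λ + 1/W = 20.27 + 11.7647 = 32.0347 per hr

Final: 32.0347 /hr


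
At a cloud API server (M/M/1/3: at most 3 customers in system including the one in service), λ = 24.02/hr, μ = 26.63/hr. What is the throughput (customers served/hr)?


ρ = 0.9020; P_K = (1−ρ)ρ^3/(1−ρ^4) = 0.212745
λ_eff = λ(1 − P_K) = 24.02·(1 − 0.212745) = 24.02·0.787255 = 18.9099 /hr

Final: 18.9099 /hr


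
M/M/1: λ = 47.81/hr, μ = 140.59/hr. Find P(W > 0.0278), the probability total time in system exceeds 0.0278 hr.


W ~ Exponential(μ−λ) for M/M/1.
μ − λ = 140.59 − 47.81 = 92.7800
P(W > t) = e^{−(μ−λ)t} = e^{−2.5793} = 0.075828

Final: 0.075828


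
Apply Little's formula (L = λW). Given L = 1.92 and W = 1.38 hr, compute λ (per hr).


λ = L/W = 1.92/1.38 = 1.3913 /hr

Final: 1.3913 /hr


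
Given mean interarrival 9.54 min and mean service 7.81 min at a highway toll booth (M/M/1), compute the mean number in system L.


λ = 60/9.54 = 6.2893 /hr
μ = 60/7.81 = 7.6825 /hr
ρ = λ/μ = 6.2893/7.6825 = 0.8187
L = ρ/(1−ρ) = 0.8187/0.1813 = 4.5145

Final: 4.5145


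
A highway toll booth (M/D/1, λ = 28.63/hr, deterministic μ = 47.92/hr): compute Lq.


ρ = 28.63/47.92 = 0.5975
M/D/1: Lq = ρ²/(2(1−ρ)) = 0.3570/(2·0.4025) = 0.44337

Final: 0.44337


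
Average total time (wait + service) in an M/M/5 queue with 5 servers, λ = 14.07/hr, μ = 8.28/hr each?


a = 1.6993; ρ = 0.3399; P₀ = 0.182246
Lq = P₀·a^c·ρ/(c!(1−ρ)²) = 0.01678
Wq = Lq/λ = 0.01678/14.07 = 0.001193 hr
W = Wq + 1/μ = 0.001193 + 0.12077 = 0.12197 hr

Final: 0.12197 hr


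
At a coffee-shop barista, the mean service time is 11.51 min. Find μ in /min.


μ = 1/(service time) in consistent units.
1 minute = 1 min, so μ = 1/11.51 = 0.08688 per minute

Final: 0.08688 /min


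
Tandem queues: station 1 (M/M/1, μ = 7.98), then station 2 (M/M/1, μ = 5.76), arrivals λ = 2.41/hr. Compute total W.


Each node sees arrival rate λ = 2.41/hr (tandem ⇒ throughput preserved).
W₁ = 1/(μ₁−λ) = 1/(7.98−2.41) = 0.17953 hr
W₂ = 1/(μ₂−λ) = 1/(5.76−2.41) = 0.29851 hr
W_total = W₁ + W₂ = 0.17953 + 0.29851 = 0.47804 hr

Final: 0.47804 hr


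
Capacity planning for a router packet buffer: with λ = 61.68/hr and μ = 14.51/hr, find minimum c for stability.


Stability requires cμ > λ ⇔ c > λ/μ.
λ/μ = 61.68/14.51 = 4.2509
Minimum integer c = ⌊4.2509⌋ + 1 = 5
Check: 5·14.51 = 72.55 > 61.68, while 4·14.51 = 58.04 ≤ 61.68

Final: 5 servers


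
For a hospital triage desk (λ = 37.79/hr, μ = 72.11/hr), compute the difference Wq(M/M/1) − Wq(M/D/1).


ρ = 37.79/72.11 = 0.5241
Wq(M/M/1) = ρ/(μ−λ) = 0.5241/34.32 = 0.01527 hr
Wq(M/D/1) = ρ/(2(μ−λ)) = 0.007635 hr
Savings = 0.01527 − 0.007635 = 0.007635 hr

Final: 0.007635 hr


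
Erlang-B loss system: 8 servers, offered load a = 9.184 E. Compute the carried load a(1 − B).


B(8,9.184) = 0.298554 (Erlang-B)
Carried load = a(1 − B) = 9.184·(1 − 0.298554) = 9.184·0.701446 = 6.4421 E

Final: 6.4421 Erlangs


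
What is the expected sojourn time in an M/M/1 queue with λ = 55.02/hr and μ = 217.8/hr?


W = 1/(μ−λ) = 1/(217.8 − 55.02) = 1/162.78 = 0.006143 hr

Final: 0.006143 hr


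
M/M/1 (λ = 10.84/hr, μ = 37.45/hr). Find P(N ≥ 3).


ρ = 10.84/37.45 = 0.2895
P(N ≥ n) = ρ^n = 0.2895^3 = 0.024251

Final: 0.024251


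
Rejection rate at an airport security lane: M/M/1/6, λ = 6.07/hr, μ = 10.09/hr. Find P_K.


ρ = λ/μ = 6.07/10.09 = 0.6016
P_K = (1−ρ)ρ^K/(1−ρ^(K+1)) = (0.3984·0.047401)/(1 − 0.028516)
= 0.018885/0.971484 = 0.019439

Final: 0.019439


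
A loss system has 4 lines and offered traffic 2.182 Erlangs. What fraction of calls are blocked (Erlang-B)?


B(c,a) = (a^c/c!) / Σ_{k=0}^{c} a^k/k!
a^4/4! = 0.944513
Σ terms (k=0..4): 1.00000 + 2.18200 + 2.38056 + 1.73146 + 0.94451 = 8.238537
B = 0.944513/8.238537 = 0.114646

Final: 0.114646


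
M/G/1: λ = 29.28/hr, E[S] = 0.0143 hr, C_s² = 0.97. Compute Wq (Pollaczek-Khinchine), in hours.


ρ = λ·E[S] = 29.28·0.0143 = 0.4187
E[S²] = E[S]²(1+C_s²) = 0.0143²·(1+0.97) = 0.0004028
Wq = λ·E[S²]/(2(1−ρ)) = 29.28·0.0004028/(2·0.5813) = 0.01015 hr

Final: 0.01015 hr


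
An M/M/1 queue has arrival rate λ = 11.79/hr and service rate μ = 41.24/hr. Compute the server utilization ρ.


ρ = λ/μ = 11.79/41.24 = 0.2859

Final: 0.2859


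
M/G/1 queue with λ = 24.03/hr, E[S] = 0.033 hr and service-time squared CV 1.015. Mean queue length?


ρ = λ·E[S] = 24.03·0.033 = 0.7930
Lq = ρ²(1+C_s²)/(2(1−ρ)) = 0.6288·(1+1.015)/(2·0.2070)
= 0.6288·2.0150/0.4140 = 3.06048

Final: 3.06048


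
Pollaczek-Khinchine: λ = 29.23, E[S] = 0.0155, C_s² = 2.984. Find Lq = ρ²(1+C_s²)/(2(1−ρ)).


ρ = λ·E[S] = 29.23·0.0155 = 0.4531
Lq = ρ²(1+C_s²)/(2(1−ρ)) = 0.2053·(1+2.984)/(2·0.5469)
= 0.2053·3.9840/1.0939 = 0.74761

Final: 0.74761


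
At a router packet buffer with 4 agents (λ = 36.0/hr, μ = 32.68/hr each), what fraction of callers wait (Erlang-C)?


a = λ/μ = 1.1016; ρ = a/4 = 0.2754
P₀ = 0.331585 (from M/M/c formula)
C(c,a) = [a^c/(c!(1−ρ))]·P₀ = [1.47259/(24·0.7246)]·0.331585
= 0.08468·0.331585 = 0.028078

Final: 0.028078


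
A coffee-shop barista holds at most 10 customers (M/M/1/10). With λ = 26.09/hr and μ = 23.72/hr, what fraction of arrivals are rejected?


ρ = λ/μ = 26.09/23.72 = 1.0999
P_K = (1−ρ)ρ^K/(1−ρ^(K+1)) = (-0.09992·2.591755)/(1 − 2.850712)
= -0.258957/-1.850712 = 0.139923

Final: 0.139923


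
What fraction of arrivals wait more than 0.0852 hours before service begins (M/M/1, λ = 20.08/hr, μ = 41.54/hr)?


ρ = 20.08/41.54 = 0.4834
P(Wq > t) = ρ·e^{−(μ−λ)t} = 0.4834·e^{−1.8284}
= 0.4834·0.160672 = 0.077667

Final: 0.077667


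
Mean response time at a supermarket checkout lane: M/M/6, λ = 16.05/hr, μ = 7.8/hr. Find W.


a = 2.0577; ρ = 0.3429; P₀ = 0.127524
Lq = P₀·a^c·ρ/(c!(1−ρ)²) = 0.01068
Wq = Lq/λ = 0.01068/16.05 = 0.0006654 hr
W = Wq + 1/μ = 0.0006654 + 0.12821 = 0.12887 hr

Final: 0.12887 hr


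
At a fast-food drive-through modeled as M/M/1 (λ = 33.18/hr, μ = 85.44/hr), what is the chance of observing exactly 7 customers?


ρ = 33.18/85.44 = 0.3883
P_n = (1−ρ)·ρ^n = (1 − 0.3883)·0.3883^7 = 0.6117·0.001332 = 0.0008147

Final: 0.0008147


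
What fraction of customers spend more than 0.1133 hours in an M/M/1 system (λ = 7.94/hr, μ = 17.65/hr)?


W ~ Exponential(μ−λ) for M/M/1.
μ − λ = 17.65 − 7.94 = 9.7100
P(W > t) = e^{−(μ−λ)t} = e^{−1.1001} = 0.332823

Final: 0.332823


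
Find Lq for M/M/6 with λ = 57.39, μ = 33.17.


a = λ/μ = 1.7302; ρ = a/6 = 0.2884
P₀ = 0.177145
Lq = P₀·a^c·ρ / (c!·(1−ρ)²) = 0.177145·26.82530·0.2884/(720·0.50643)
= 0.003758

Final: 0.003758


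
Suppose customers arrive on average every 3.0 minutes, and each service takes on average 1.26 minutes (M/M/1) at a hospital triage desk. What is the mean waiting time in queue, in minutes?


λ = 60/3.0 = 20.0000 /hr
μ = 60/1.26 = 47.6190 /hr
ρ = λ/μ = 20.0000/47.6190 = 0.4200
Wq = ρ/(μ−λ) = 0.4200/(47.6190−20.0000) = 0.01521 hr
In minutes: 0.01521·60 = 0.9124 min

Final: 0.9124 min


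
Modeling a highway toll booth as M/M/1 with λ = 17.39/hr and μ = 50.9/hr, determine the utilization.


ρ = λ/μ = 17.39/50.9 = 0.3417

Final: 0.3417


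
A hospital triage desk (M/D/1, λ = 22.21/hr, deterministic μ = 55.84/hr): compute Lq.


ρ = 22.21/55.84 = 0.3977
M/D/1: Lq = ρ²/(2(1−ρ)) = 0.1582/(2·0.6023) = 0.13134

Final: 0.13134


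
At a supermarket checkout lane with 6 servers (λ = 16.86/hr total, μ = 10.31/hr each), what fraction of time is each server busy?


ρ = λ/(cμ) = 16.86/(6·10.31) = 16.86/61.86 = 0.2726

Final: 0.2726


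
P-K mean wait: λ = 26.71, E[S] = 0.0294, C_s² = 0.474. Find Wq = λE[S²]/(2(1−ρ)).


ρ = λ·E[S] = 26.71·0.0294 = 0.7853
E[S²] = E[S]²(1+C_s²) = 0.0294²·(1+0.474) = 0.001274
Wq = λ·E[S²]/(2(1−ρ)) = 26.71·0.001274/(2·0.2147) = 0.07924 hr

Final: 0.07924 hr


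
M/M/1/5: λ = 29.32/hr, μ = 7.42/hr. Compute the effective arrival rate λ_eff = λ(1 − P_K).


ρ = 3.9515; P_K = (1−ρ)ρ^5/(1−ρ^6) = 0.747127
λ_eff = λ(1 − P_K) = 29.32·(1 − 0.747127) = 29.32·0.252873 = 7.4142 /hr

Final: 7.4142 /hr


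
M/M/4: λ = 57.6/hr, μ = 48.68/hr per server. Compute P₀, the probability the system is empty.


a = λ/μ = 57.6/48.68 = 1.1832; ρ = a/c = 0.2958
Σ_{k=0}^{3} a^k/k! (terms k=0..3) = 1.00000 + 1.18324 + 0.70003 + 0.27610 = 3.15936
Tail: a^4/(4!(1−ρ)) = 1.96014/(24·0.7042) = 0.11598
P₀ = 1/(3.15936 + 0.11598) = 1/3.27534 = 0.305312

Final: 0.305312


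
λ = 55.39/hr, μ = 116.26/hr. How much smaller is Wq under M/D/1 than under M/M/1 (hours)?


ρ = 55.39/116.26 = 0.4764
Wq(M/M/1) = ρ/(μ−λ) = 0.4764/60.87 = 0.007827 hr
Wq(M/D/1) = ρ/(2(μ−λ)) = 0.003914 hr
Savings = 0.007827 − 0.003914 = 0.003914 hr

Final: 0.003914 hr


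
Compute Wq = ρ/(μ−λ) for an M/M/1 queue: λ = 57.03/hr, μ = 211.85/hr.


ρ = 57.03/211.85 = 0.2692
Wq = ρ/(μ−λ) = 0.2692/(211.85 − 57.03) = 0.2692/154.82 = 0.001739 hr

Final: 0.001739 hr


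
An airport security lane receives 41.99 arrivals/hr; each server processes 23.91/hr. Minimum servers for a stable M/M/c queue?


Stability requires cμ > λ ⇔ c > λ/μ.
λ/μ = 41.99/23.91 = 1.7562
Minimum integer c = ⌊1.7562⌋ + 1 = 2
Check: 2·23.91 = 47.82 > 41.99, while 1·23.91 = 23.91 ≤ 41.99

Final: 2 servers


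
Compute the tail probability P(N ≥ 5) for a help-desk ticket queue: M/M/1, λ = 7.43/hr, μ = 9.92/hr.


ρ = 7.43/9.92 = 0.7490
P(N ≥ n) = ρ^n = 0.7490^5 = 0.235714

Final: 0.235714


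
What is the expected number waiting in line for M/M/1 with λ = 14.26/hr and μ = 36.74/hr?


ρ = 14.26/36.74 = 0.3881
Lq = ρ²/(1−ρ) = 0.1506/0.6119 = 0.2462

Final: 0.2462


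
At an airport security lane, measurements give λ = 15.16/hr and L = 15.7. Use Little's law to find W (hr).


W = L/λ = 15.7/15.16 = 1.0356 hr

Final: 1.0356 hr


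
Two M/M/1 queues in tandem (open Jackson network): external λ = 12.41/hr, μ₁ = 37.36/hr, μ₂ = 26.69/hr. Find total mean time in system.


Each node sees arrival rate λ = 12.41/hr (tandem ⇒ throughput preserved).
W₁ = 1/(μ₁−λ) = 1/(37.36−12.41) = 0.04008 hr
W₂ = 1/(μ₂−λ) = 1/(26.69−12.41) = 0.07003 hr
W_total = W₁ + W₂ = 0.04008 + 0.07003 = 0.11011 hr

Final: 0.11011 hr


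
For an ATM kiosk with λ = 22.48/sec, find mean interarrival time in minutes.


Mean interarrival time = 1/λ = 1/22.48 second = 0.04448 second
In minutes: 0.04448 × 0.0166667 = 0.0007414 min

Final: 0.0007414 min


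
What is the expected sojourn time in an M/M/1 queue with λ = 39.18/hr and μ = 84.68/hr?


W = 1/(μ−λ) = 1/(84.68 − 39.18) = 1/45.50 = 0.02198 hr

Final: 0.02198 hr


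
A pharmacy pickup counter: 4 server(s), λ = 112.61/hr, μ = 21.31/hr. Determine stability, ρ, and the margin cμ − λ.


Total capacity cμ = 4·21.31 = 85.24/hr
ρ = λ/(cμ) = 112.61/85.24 = 1.3211
Stable ⇔ ρ < 1: NO
Spare capacity = cμ − λ = 85.24 − 112.61 = -27.37/hr

Final: ρ = 1.3211; unstable; margin = -27.37/hr


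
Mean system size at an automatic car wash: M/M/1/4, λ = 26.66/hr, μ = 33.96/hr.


ρ = 26.66/33.96 = 0.7850
L = ρ[1 − (K+1)ρ^K + Kρ^(K+1)] / [(1−ρ)(1−ρ^(K+1))]
Numerator: 0.7850·(1 − 5·0.379813 + 4·0.298169) = 0.230496
Denominator: (0.2150)·(0.701831) = 0.150865
L = 0.230496/0.150865 = 1.5278

Final: 1.5278


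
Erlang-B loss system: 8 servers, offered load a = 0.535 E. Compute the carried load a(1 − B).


B(8,0.535) = 0.00000009749 (Erlang-B)
Carried load = a(1 − B) = 0.535·(1 − 0.00000009749) = 0.535·1.000000 = 0.5350 E

Final: 0.5350 Erlangs


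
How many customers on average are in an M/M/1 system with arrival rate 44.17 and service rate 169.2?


ρ = λ/μ = 44.17/169.2 = 0.2611
L = ρ/(1−ρ) = 0.2611/(1 − 0.2611) = 0.2611/0.7389 = 0.3533

Final: 0.3533


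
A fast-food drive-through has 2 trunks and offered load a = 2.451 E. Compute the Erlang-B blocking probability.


B(c,a) = (a^c/c!) / Σ_{k=0}^{c} a^k/k!
a^2/2! = 3.003701
Σ terms (k=0..2): 1.00000 + 2.45100 + 3.00370 = 6.454701
B = 3.003701/6.454701 = 0.465351

Final: 0.465351


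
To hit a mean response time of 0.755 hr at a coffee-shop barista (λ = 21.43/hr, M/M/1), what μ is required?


W = 1/(μ−λ) ⇒ μ − λ = 1/W = 1/0.755 = 1.3245
μ = λ + 1/W = 21.43 + 1.3245 = 22.7545 per hr

Final: 22.7545 /hr


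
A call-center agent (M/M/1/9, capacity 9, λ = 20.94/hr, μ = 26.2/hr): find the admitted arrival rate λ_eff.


ρ = 0.7992; P_K = (1−ρ)ρ^9/(1−ρ^10) = 0.029895
λ_eff = λ(1 − P_K) = 20.94·(1 − 0.029895) = 20.94·0.970105 = 20.3140 /hr

Final: 20.3140 /hr


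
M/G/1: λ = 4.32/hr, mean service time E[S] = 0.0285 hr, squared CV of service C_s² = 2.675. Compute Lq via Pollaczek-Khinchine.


ρ = λ·E[S] = 4.32·0.0285 = 0.1231
Lq = ρ²(1+C_s²)/(2(1−ρ)) = 0.01516·(1+2.675)/(2·0.8769)
= 0.01516·3.6750/1.7538 = 0.03176

Final: 0.03176


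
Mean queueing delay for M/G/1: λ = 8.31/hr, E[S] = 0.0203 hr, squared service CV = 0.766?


ρ = λ·E[S] = 8.31·0.0203 = 0.1687
E[S²] = E[S]²(1+C_s²) = 0.0203²·(1+0.766) = 0.0007278
Wq = λ·E[S²]/(2(1−ρ)) = 8.31·0.0007278/(2·0.8313) = 0.003637 hr

Final: 0.003637 hr


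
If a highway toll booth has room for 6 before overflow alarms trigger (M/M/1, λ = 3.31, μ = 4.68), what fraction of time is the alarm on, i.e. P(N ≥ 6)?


ρ = 3.31/4.68 = 0.7073
P(N ≥ n) = ρ^n = 0.7073^6 = 0.125168

Final: 0.125168


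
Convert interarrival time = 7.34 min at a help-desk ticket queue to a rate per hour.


λ = 1/(interarrival time) in consistent units.
1 hour = 60 min, so λ = 60/7.34 = 8.1744 per hour

Final: 8.1744 /hr


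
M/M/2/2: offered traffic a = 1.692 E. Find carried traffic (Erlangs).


B(2,1.692) = 0.347146 (Erlang-B)
Carried load = a(1 − B) = 1.692·(1 − 0.347146) = 1.692·0.652854 = 1.1046 E

Final: 1.1046 Erlangs


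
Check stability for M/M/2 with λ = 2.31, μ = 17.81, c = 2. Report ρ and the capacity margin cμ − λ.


Total capacity cμ = 2·17.81 = 35.62/hr
ρ = λ/(cμ) = 2.31/35.62 = 0.06485
Stable ⇔ ρ < 1: YES
Spare capacity = cμ − λ = 35.62 − 2.31 = 33.31/hr

Final: ρ = 0.06485; stable; margin = 33.31/hr


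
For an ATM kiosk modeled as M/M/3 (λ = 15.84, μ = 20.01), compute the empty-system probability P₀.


a = λ/μ = 15.84/20.01 = 0.7916; ρ = a/c = 0.2639
Σ_{k=0}^{2} a^k/k! (terms k=0..2) = 1.00000 + 0.79160 + 0.31332 = 2.10492
Tail: a^3/(3!(1−ρ)) = 0.49605/(6·0.7361) = 0.11231
P₀ = 1/(2.10492 + 0.11231) = 1/2.21723 = 0.451013

Final: 0.451013


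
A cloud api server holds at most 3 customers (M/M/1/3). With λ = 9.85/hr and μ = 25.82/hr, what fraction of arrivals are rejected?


ρ = λ/μ = 9.85/25.82 = 0.3815
P_K = (1−ρ)ρ^K/(1−ρ^(K+1)) = (0.6185·0.055519)/(1 − 0.021180)
= 0.034339/0.978820 = 0.035082

Final: 0.035082


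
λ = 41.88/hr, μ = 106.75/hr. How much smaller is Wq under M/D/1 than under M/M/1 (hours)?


ρ = 41.88/106.75 = 0.3923
Wq(M/M/1) = ρ/(μ−λ) = 0.3923/64.87 = 0.006048 hr
Wq(M/D/1) = ρ/(2(μ−λ)) = 0.003024 hr
Savings = 0.006048 − 0.003024 = 0.003024 hr

Final: 0.003024 hr


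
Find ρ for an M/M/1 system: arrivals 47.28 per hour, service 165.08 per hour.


ρ = λ/μ = 47.28/165.08 = 0.2864

Final: 0.2864


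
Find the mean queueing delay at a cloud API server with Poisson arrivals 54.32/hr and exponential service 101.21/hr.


ρ = 54.32/101.21 = 0.5367
Wq = ρ/(μ−λ) = 0.5367/(101.21 − 54.32) = 0.5367/46.89 = 0.01145 hr

Final: 0.01145 hr


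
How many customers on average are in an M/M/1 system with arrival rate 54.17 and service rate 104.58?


ρ = λ/μ = 54.17/104.58 = 0.5180
L = ρ/(1−ρ) = 0.5180/(1 − 0.5180) = 0.5180/0.4820 = 1.0746

Final: 1.0746


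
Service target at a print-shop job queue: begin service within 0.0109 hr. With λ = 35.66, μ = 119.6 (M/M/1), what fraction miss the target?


ρ = 35.66/119.6 = 0.2982
P(Wq > t) = ρ·e^{−(μ−λ)t} = 0.2982·e^{−0.9149}
= 0.2982·0.400538 = 0.119425

Final: 0.119425


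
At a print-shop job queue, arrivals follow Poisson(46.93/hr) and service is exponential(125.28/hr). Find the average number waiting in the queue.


ρ = 46.93/125.28 = 0.3746
Lq = ρ²/(1−ρ) = 0.1403/0.6254 = 0.2244

Final: 0.2244


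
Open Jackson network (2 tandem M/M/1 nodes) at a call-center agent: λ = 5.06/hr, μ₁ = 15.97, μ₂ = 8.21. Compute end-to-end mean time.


Each node sees arrival rate λ = 5.06/hr (tandem ⇒ throughput preserved).
W₁ = 1/(μ₁−λ) = 1/(15.97−5.06) = 0.09166 hr
W₂ = 1/(μ₂−λ) = 1/(8.21−5.06) = 0.31746 hr
W_total = W₁ + W₂ = 0.09166 + 0.31746 = 0.40912 hr

Final: 0.40912 hr


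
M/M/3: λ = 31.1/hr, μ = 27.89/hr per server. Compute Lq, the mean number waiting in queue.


a = λ/μ = 1.1151; ρ = a/3 = 0.3717
P₀ = 0.322101
Lq = P₀·a^c·ρ / (c!·(1−ρ)²) = 0.322101·1.38655·0.3717/(6·0.39476)
= 0.07009

Final: 0.07009


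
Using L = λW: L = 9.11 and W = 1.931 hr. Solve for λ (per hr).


λ = L/W = 9.11/1.931 = 4.7178 /hr

Final: 4.7178 /hr


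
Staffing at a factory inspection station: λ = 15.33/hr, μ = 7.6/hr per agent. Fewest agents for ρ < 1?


Stability requires cμ > λ ⇔ c > λ/μ.
λ/μ = 15.33/7.6 = 2.0171
Minimum integer c = ⌊2.0171⌋ + 1 = 3
Check: 3·7.6 = 22.80 > 15.33, while 2·7.6 = 15.20 ≤ 15.33

Final: 3 servers


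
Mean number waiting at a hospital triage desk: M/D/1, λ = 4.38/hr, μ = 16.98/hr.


ρ = 4.38/16.98 = 0.2580
M/D/1: Lq = ρ²/(2(1−ρ)) = 0.06654/(2·0.7420) = 0.04483

Final: 0.04483


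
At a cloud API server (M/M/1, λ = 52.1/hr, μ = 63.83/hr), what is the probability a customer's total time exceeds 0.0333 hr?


W ~ Exponential(μ−λ) for M/M/1.
μ − λ = 63.83 − 52.1 = 11.7300
P(W > t) = e^{−(μ−λ)t} = e^{−0.3906} = 0.676645

Final: 0.676645


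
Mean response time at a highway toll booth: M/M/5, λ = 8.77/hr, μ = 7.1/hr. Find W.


a = 1.2352; ρ = 0.2470; P₀ = 0.290613
Lq = P₀·a^c·ρ/(c!(1−ρ)²) = 0.003034
Wq = Lq/λ = 0.003034/8.77 = 0.0003460 hr
W = Wq + 1/μ = 0.0003460 + 0.14085 = 0.14119 hr

Final: 0.14119 hr


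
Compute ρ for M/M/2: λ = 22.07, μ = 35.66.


ρ = λ/(cμ) = 22.07/(2·35.66) = 22.07/71.32 = 0.3095

Final: 0.3095


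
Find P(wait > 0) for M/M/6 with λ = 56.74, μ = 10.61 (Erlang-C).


a = λ/μ = 5.3478; ρ = a/6 = 0.8913
P₀ = 0.002407 (from M/M/c formula)
C(c,a) = [a^c/(c!(1−ρ))]·P₀ = [23390.72512/(720·0.1087)]·0.002407
= 298.86271·0.002407 = 0.719236

Final: 0.719236


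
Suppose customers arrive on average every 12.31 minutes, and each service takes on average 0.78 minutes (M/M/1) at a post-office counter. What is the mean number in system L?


λ = 60/12.31 = 4.8741 /hr
μ = 60/0.78 = 76.9231 /hr
ρ = λ/μ = 4.8741/76.9231 = 0.06336
L = ρ/(1−ρ) = 0.06336/0.9366 = 0.06765

Final: 0.06765


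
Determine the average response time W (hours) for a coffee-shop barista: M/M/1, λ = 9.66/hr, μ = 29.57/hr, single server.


W = 1/(μ−λ) = 1/(29.57 − 9.66) = 1/19.91 = 0.05023 hr

Final: 0.05023 hr


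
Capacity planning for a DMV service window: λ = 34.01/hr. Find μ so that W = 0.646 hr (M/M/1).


W = 1/(μ−λ) ⇒ μ − λ = 1/W = 1/0.646 = 1.5480
μ = λ + 1/W = 34.01 + 1.5480 = 35.5580 per hr

Final: 35.5580 /hr


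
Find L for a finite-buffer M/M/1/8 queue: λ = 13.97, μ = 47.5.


ρ = 13.97/47.5 = 0.2941
L = ρ[1 − (K+1)ρ^K + Kρ^(K+1)] / [(1−ρ)(1−ρ^(K+1))]
Numerator: 0.2941·(1 − 9·0.00005598 + 8·0.00001646) = 0.293996
Denominator: (0.7059)·(0.999984) = 0.705883
L = 0.293996/0.705883 = 0.4165

Final: 0.4165


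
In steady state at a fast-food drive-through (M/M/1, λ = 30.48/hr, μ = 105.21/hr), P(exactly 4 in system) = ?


ρ = 30.48/105.21 = 0.2897
P_n = (1−ρ)·ρ^n = (1 − 0.2897)·0.2897^4 = 0.7103·0.007044 = 0.005003

Final: 0.005003


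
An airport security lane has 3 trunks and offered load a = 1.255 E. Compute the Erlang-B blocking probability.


B(c,a) = (a^c/c!) / Σ_{k=0}^{c} a^k/k!
a^3/3! = 0.329443
Σ terms (k=0..3): 1.00000 + 1.25500 + 0.78751 + 0.32944 = 3.371955
B = 0.329443/3.371955 = 0.097701

Final: 0.097701


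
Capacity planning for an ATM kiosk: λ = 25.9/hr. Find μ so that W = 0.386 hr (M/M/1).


W = 1/(μ−λ) ⇒ μ − λ = 1/W = 1/0.386 = 2.5907
μ = λ + 1/W = 25.9 + 2.5907 = 28.4907 per hr

Final: 28.4907 /hr


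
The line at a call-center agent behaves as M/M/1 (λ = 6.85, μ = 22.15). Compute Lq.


ρ = 6.85/22.15 = 0.3093
Lq = ρ²/(1−ρ) = 0.09564/0.6907 = 0.1385

Final: 0.1385


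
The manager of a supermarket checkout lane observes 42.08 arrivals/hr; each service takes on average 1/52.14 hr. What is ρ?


ρ = λ/μ = 42.08/52.14 = 0.8071

Final: 0.8071


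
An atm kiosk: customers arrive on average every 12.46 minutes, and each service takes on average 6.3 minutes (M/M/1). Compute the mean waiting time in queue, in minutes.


λ = 60/12.46 = 4.8154 /hr
μ = 60/6.3 = 9.5238 /hr
ρ = λ/μ = 4.8154/9.5238 = 0.5056
Wq = ρ/(μ−λ) = 0.5056/(9.5238−4.8154) = 0.10739 hr
In minutes: 0.10739·60 = 6.443 min

Final: 6.443 min


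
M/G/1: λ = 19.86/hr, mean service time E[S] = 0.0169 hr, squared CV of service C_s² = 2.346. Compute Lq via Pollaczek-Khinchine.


ρ = λ·E[S] = 19.86·0.0169 = 0.3356
Lq = ρ²(1+C_s²)/(2(1−ρ)) = 0.1127·(1+2.346)/(2·0.6644)
= 0.1127·3.3460/1.3287 = 0.28367

Final: 0.28367


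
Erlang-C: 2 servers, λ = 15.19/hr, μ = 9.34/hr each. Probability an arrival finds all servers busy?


a = λ/μ = 1.6263; ρ = a/2 = 0.8132
P₀ = 0.103041 (from M/M/c formula)
C(c,a) = [a^c/(c!(1−ρ))]·P₀ = [2.64498/(2·0.1868)]·0.103041
= 7.07853·0.103041 = 0.729379

Final: 0.729379


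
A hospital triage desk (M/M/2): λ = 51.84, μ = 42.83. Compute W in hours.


a = 1.2104; ρ = 0.6052; P₀ = 0.245964
Lq = P₀·a^c·ρ/(c!(1−ρ)²) = 0.69947
Wq = Lq/λ = 0.69947/51.84 = 0.01349 hr
W = Wq + 1/μ = 0.01349 + 0.02335 = 0.03684 hr

Final: 0.03684 hr


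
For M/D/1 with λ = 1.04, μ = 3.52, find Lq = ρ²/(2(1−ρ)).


ρ = 1.04/3.52 = 0.2955
M/D/1: Lq = ρ²/(2(1−ρ)) = 0.08729/(2·0.7045) = 0.06195

Final: 0.06195


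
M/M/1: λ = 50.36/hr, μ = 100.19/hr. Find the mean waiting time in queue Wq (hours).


ρ = 50.36/100.19 = 0.5026
Wq = ρ/(μ−λ) = 0.5026/(100.19 − 50.36) = 0.5026/49.83 = 0.01009 hr

Final: 0.01009 hr


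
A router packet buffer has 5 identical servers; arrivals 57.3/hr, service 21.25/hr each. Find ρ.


ρ = λ/(cμ) = 57.3/(5·21.25) = 57.3/106.25 = 0.5393

Final: 0.5393


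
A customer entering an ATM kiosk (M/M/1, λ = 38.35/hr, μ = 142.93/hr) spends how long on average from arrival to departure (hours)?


W = 1/(μ−λ) = 1/(142.93 − 38.35) = 1/104.58 = 0.009562 hr

Final: 0.009562 hr


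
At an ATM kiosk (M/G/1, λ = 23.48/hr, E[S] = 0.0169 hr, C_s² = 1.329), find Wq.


ρ = λ·E[S] = 23.48·0.0169 = 0.3968
E[S²] = E[S]²(1+C_s²) = 0.0169²·(1+1.329) = 0.0006652
Wq = λ·E[S²]/(2(1−ρ)) = 23.48·0.0006652/(2·0.6032) = 0.01295 hr

Final: 0.01295 hr


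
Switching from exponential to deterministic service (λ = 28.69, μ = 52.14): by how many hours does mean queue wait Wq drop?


ρ = 28.69/52.14 = 0.5502
Wq(M/M/1) = ρ/(μ−λ) = 0.5502/23.45 = 0.02346 hr
Wq(M/D/1) = ρ/(2(μ−λ)) = 0.01173 hr
Savings = 0.02346 − 0.01173 = 0.01173 hr

Final: 0.01173 hr


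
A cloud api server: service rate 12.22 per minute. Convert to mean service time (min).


Mean service time = 1/μ = 1/12.22 minute = 0.08183 minute
In minutes: 0.08183 × 1 = 0.08183 min

Final: 0.08183 min


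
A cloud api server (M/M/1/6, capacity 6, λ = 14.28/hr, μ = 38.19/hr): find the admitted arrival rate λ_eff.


ρ = 0.3739; P_K = (1−ρ)ρ^6/(1−ρ^7) = 0.001713
λ_eff = λ(1 − P_K) = 14.28·(1 − 0.001713) = 14.28·0.998287 = 14.2555 /hr

Final: 14.2555 /hr


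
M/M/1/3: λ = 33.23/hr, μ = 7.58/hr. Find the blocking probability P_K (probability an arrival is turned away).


ρ = λ/μ = 33.23/7.58 = 4.3839
P_K = (1−ρ)ρ^K/(1−ρ^(K+1)) = (-3.3839·84.252618)/(1 − 369.355476)
= -285.102858/-368.355476 = 0.773988

Final: 0.773988


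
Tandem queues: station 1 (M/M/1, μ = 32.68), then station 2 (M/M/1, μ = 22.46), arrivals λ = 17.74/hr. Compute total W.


Each node sees arrival rate λ = 17.74/hr (tandem ⇒ throughput preserved).
W₁ = 1/(μ₁−λ) = 1/(32.68−17.74) = 0.06693 hr
W₂ = 1/(μ₂−λ) = 1/(22.46−17.74) = 0.21186 hr
W_total = W₁ + W₂ = 0.06693 + 0.21186 = 0.27880 hr

Final: 0.27880 hr


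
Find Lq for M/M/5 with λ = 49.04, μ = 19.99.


a = λ/μ = 2.4532; ρ = a/5 = 0.4906
P₀ = 0.084132
Lq = P₀·a^c·ρ / (c!·(1−ρ)²) = 0.084132·88.85632·0.4906/(120·0.25944)
= 0.11781

Final: 0.11781


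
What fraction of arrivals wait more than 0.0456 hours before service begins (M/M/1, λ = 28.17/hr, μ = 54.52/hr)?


ρ = 28.17/54.52 = 0.5167
P(Wq > t) = ρ·e^{−(μ−λ)t} = 0.5167·e^{−1.2016}
= 0.5167·0.300725 = 0.155382

Final: 0.155382


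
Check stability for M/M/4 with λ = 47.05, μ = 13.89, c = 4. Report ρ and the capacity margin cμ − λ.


Total capacity cμ = 4·13.89 = 55.56/hr
ρ = λ/(cμ) = 47.05/55.56 = 0.8468
Stable ⇔ ρ < 1: YES
Spare capacity = cμ − λ = 55.56 − 47.05 = 8.51/hr

Final: ρ = 0.8468; stable; margin = 8.51/hr


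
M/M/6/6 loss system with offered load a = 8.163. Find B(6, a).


B(c,a) = (a^c/c!) / Σ_{k=0}^{c} a^k/k!
a^6/6! = 410.928519
Σ terms (k=0..6): 1.00000 + 8.16300 + 33.31728 + 90.65633 + 185.00691 + 302.04228 + 410.92852 = 1031.114320
B = 410.928519/1031.114320 = 0.398529

Final: 0.398529


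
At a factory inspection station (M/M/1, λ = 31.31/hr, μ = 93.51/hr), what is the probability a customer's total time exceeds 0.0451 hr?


W ~ Exponential(μ−λ) for M/M/1.
μ − λ = 93.51 − 31.31 = 62.2000
P(W > t) = e^{−(μ−λ)t} = e^{−2.8052} = 0.060493

Final: 0.060493


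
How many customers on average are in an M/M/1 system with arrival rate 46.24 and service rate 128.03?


ρ = λ/μ = 46.24/128.03 = 0.3612
L = ρ/(1−ρ) = 0.3612/(1 − 0.3612) = 0.3612/0.6388 = 0.5654

Final: 0.5654


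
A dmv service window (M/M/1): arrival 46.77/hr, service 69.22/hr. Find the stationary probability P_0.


ρ = 46.77/69.22 = 0.6757
P_n = (1−ρ)·ρ^n = (1 − 0.6757)·0.6757^0 = 0.3243·1.000000 = 0.324328

Final: 0.324328


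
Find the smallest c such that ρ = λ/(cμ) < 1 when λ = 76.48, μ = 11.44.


Stability requires cμ > λ ⇔ c > λ/μ.
λ/μ = 76.48/11.44 = 6.6853
Minimum integer c = ⌊6.6853⌋ + 1 = 7
Check: 7·11.44 = 80.08 > 76.48, while 6·11.44 = 68.64 ≤ 76.48

Final: 7 servers


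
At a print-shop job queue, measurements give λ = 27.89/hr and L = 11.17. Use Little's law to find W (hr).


W = L/λ = 11.17/27.89 = 0.4005 hr

Final: 0.4005 hr


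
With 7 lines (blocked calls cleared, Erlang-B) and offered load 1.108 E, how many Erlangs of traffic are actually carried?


B(7,1.108) = 0.0001343 (Erlang-B)
Carried load = a(1 − B) = 1.108·(1 − 0.0001343) = 1.108·0.999866 = 1.1079 E

Final: 1.1079 Erlangs


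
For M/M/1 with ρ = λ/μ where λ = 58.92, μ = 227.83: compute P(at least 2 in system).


ρ = 58.92/227.83 = 0.2586
P(N ≥ n) = ρ^n = 0.2586^2 = 0.066881

Final: 0.066881


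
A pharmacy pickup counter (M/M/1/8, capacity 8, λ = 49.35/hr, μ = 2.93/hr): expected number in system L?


ρ = 49.35/2.93 = 16.8430
L = ρ[1 − (K+1)ρ^K + Kρ^(K+1)] / [(1−ρ)(1−ρ^(K+1))]
Numerator: 16.8430·(1 − 9·6476737464.380795 + 8·109087711217.471741) = 13717128137850.669922
Denominator: (-15.8430)·(-109087711216.471741) = 1728276981115.569092
L = 13717128137850.669922/1728276981115.569092 = 7.9369

Final: 7.9369


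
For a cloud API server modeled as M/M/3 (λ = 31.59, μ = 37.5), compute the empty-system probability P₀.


a = λ/μ = 31.59/37.5 = 0.8424; ρ = a/c = 0.2808
Σ_{k=0}^{2} a^k/k! (terms k=0..2) = 1.00000 + 0.84240 + 0.35482 = 2.19722
Tail: a^3/(3!(1−ρ)) = 0.59780/(6·0.7192) = 0.13853
P₀ = 1/(2.19722 + 0.13853) = 1/2.33575 = 0.428128

Final: 0.428128


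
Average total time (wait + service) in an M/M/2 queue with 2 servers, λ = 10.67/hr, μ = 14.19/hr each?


a = 0.7519; ρ = 0.3760; P₀ = 0.453521
Lq = P₀·a^c·ρ/(c!(1−ρ)²) = 0.12379
Wq = Lq/λ = 0.12379/10.67 = 0.01160 hr
W = Wq + 1/μ = 0.01160 + 0.07047 = 0.08207 hr

Final: 0.08207 hr


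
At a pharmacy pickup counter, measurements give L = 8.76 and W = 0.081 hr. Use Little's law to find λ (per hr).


λ = L/W = 8.76/0.081 = 108.1481 /hr

Final: 108.1481 /hr


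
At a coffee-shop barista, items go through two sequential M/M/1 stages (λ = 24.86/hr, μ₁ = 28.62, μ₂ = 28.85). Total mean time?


Each node sees arrival rate λ = 24.86/hr (tandem ⇒ throughput preserved).
W₁ = 1/(μ₁−λ) = 1/(28.62−24.86) = 0.26596 hr
W₂ = 1/(μ₂−λ) = 1/(28.85−24.86) = 0.25063 hr
W_total = W₁ + W₂ = 0.26596 + 0.25063 = 0.51658 hr

Final: 0.51658 hr
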